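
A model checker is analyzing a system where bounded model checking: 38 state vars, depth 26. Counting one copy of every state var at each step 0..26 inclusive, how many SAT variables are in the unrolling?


BMC unrolls to depth k, creating one copy of each state var for steps 0..k.
Step count = 26 + 1 = 27 (steps 0 through 26)
Vars per step = 38
Total = 38 * 27 = 1026

1026


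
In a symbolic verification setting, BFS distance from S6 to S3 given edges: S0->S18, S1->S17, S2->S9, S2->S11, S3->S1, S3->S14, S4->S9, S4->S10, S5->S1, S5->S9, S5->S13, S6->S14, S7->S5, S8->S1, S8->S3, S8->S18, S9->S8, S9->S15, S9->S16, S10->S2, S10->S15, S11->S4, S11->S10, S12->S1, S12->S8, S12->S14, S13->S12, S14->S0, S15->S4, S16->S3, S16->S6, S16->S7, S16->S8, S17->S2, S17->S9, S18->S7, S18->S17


BFS layer-by-layer from S6:
  dist 0: {S6}
  dist 1: {S14}
  dist 2: {S0}
  dist 3: {S18}
  dist 4: {S7, S17}
  dist 5: {S2, S5, S9}
  dist 6: {S1, S8, S11, S13, S15, S16}
  dist 7: {S3, S4, S10, S12}
  -> S3 reached at distance 7
Shortest path length = 7

7


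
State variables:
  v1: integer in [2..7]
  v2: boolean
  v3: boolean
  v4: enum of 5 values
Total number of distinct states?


State space = product of domain sizes of all variables.
Domain sizes:
  v1 (integer in [2..7]): 6
  v2 (boolean): 2
  v3 (boolean): 2
  v4 (enum of 5 values): 5
Product = 6 * 2 * 2 * 5 = 120

120


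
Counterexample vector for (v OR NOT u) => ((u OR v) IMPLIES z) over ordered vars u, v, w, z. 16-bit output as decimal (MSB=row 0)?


F1 = (v OR NOT u)
F2 = ((u OR v) IMPLIES z)
Counterexample to F1=>F2 is where F1=1 and F2=0.
Evaluate each row (bits = u,v,w,z, MSB first):
  row 0 [0000]: F1=1 F2=1 -> F1&~F2 -> 0
  row 1 [0001]: F1=1 F2=1 -> F1&~F2 -> 0
  row 2 [0010]: F1=1 F2=1 -> F1&~F2 -> 0
  row 3 [0011]: F1=1 F2=1 -> F1&~F2 -> 0
  row 4 [0100]: F1=1 F2=0 -> F1&~F2 -> 1
  row 5 [0101]: F1=1 F2=1 -> F1&~F2 -> 0
  row 6 [0110]: F1=1 F2=0 -> F1&~F2 -> 1
  row 7 [0111]: F1=1 F2=1 -> F1&~F2 -> 0
  row 8 [1000]: F1=0 F2=0 -> F1&~F2 -> 0
  row 9 [1001]: F1=0 F2=1 -> F1&~F2 -> 0
  row 10 [1010]: F1=0 F2=0 -> F1&~F2 -> 0
  row 11 [1011]: F1=0 F2=1 -> F1&~F2 -> 0
  row 12 [1100]: F1=1 F2=0 -> F1&~F2 -> 1
  row 13 [1101]: F1=1 F2=1 -> F1&~F2 -> 0
  row 14 [1110]: F1=1 F2=0 -> F1&~F2 -> 1
  row 15 [1111]: F1=1 F2=1 -> F1&~F2 -> 0
Full result column, 4 rows per line (u,v fixed per line; w,z runs 00..11 left to right):
  rows 0-3 [u,v=00]: 0000  = hex 0
  rows 4-7 [u,v=01]: 1010  = hex A
  rows 8-11 [u,v=10]: 0000  = hex 0
  rows 12-15 [u,v=11]: 1010  = hex A
Counterexample vector (row 0 .. row 15) = 0000101000001010
Output column grouped in 4s = 0000 1010 0000 1010 = 0x0A0A
Convert to decimal digit by digit (value = value*16 + digit):
  0 -> 0
  0*16 + 10 (A) = 10
  10*16 + 0 = 160
  160*16 + 10 (A) = 2570
Decimal = 2570

2570


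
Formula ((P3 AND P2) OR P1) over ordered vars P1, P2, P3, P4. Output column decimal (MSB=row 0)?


Formula: ((P3 AND P2) OR P1) over P1, P2, P3, P4 (16 rows)
Evaluate each row (bits = P1,P2,P3,P4, MSB first):
  row 0 [0000]: ((0 AND 0) OR 0) -> 0
  row 1 [0001]: ((0 AND 0) OR 0) -> 0
  row 2 [0010]: ((1 AND 0) OR 0) -> 0
  row 3 [0011]: ((1 AND 0) OR 0) -> 0
  row 4 [0100]: ((0 AND 1) OR 0) -> 0
  row 5 [0101]: ((0 AND 1) OR 0) -> 0
  row 6 [0110]: ((1 AND 1) OR 0) -> 1
  row 7 [0111]: ((1 AND 1) OR 0) -> 1
  row 8 [1000]: ((0 AND 0) OR 1) -> 1
  row 9 [1001]: ((0 AND 0) OR 1) -> 1
  row 10 [1010]: ((1 AND 0) OR 1) -> 1
  row 11 [1011]: ((1 AND 0) OR 1) -> 1
  row 12 [1100]: ((0 AND 1) OR 1) -> 1
  row 13 [1101]: ((0 AND 1) OR 1) -> 1
  row 14 [1110]: ((1 AND 1) OR 1) -> 1
  row 15 [1111]: ((1 AND 1) OR 1) -> 1
Full result column, 4 rows per line (P1,P2 fixed per line; P3,P4 runs 00..11 left to right):
  rows 0-3 [P1,P2=00]: 0000  = hex 0
  rows 4-7 [P1,P2=01]: 0011  = hex 3
  rows 8-11 [P1,P2=10]: 1111  = hex F
  rows 12-15 [P1,P2=11]: 1111  = hex F
Output column (row 0 .. row 15) = 0000001111111111
Output column grouped in 4s = 0000 0011 1111 1111 = 0x03FF
Convert to decimal digit by digit (value = value*16 + digit):
  0 -> 0
  0*16 + 3 = 3
  3*16 + 15 (F) = 63
  63*16 + 15 (F) = 1023
Decimal = 1023

1023


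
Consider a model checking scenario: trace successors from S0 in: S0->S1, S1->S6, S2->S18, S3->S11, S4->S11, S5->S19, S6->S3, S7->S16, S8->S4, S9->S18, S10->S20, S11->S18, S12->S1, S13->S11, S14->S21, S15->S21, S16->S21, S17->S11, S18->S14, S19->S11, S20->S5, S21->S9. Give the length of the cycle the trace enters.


Trace from S0 until a state repeats:
  S0 -> S1 -> S6 -> S3 -> S11 -> S18 -> S14 -> S21 -> S9 -> S18
S18 first seen at step 5, revisited at step 9.
Cycle length = 9 - 5 = 4

4


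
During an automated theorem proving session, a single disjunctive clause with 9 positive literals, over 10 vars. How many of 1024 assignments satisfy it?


Step 1: Total=2^10=1024
Step 2: Unsat when all 9 false: 2^1=2
Step 3: Sat=1024-2=1022

1022


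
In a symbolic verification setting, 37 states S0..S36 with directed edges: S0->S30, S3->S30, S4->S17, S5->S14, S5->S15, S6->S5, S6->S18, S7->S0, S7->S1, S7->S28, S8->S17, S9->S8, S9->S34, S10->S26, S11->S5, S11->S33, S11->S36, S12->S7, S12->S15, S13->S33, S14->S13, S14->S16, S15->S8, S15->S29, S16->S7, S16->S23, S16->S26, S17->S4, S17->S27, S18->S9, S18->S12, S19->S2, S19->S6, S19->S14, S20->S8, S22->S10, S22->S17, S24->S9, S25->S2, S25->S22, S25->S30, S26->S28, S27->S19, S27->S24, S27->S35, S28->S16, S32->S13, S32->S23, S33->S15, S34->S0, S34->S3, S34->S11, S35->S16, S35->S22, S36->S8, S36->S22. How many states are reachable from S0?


BFS from S0:
  layer 0: {S0}
  layer 1: {S30}
Reachable set: {S0, S30}
Count = 2

2


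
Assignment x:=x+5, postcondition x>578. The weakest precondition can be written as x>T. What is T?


Formula: wp(x:=E, P) = P[E/x] (substitute E for x in postcondition)
Step 1: Postcondition: x>578
Step 2: Substitute x+5 for x: x+5>578
Step 3: Solve for x: x > 578-5 = 573

573


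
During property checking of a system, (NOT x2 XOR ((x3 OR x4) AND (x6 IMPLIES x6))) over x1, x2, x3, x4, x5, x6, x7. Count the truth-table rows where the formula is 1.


Formula: (NOT x2 XOR ((x3 OR x4) AND (x6 IMPLIES x6))) over 7 vars (128 rows)
Evaluate each row (x1, x2, x3, x4, x5, x6, x7 as bits, MSB first):
  row 0 [0000000]: (NOT 0 XOR ((0 OR 0) AND (0 IMPLIES 0))) -> 1
  row 1 [0000001]: (NOT 0 XOR ((0 OR 0) AND (0 IMPLIES 0))) -> 1
  row 2 [0000010]: (NOT 0 XOR ((0 OR 0) AND (1 IMPLIES 1))) -> 1
  row 3 [0000011]: (NOT 0 XOR ((0 OR 0) AND (1 IMPLIES 1))) -> 1
  row 4 [0000100]: (NOT 0 XOR ((0 OR 0) AND (0 IMPLIES 0))) -> 1
  (every remaining row is evaluated the same way; all 128 results are listed next)
Full result column, 8 rows per line (x1,x2,x3,x4 fixed per line; x5,x6,x7 runs 000..111 left to right):
  rows 0-7 [x1,x2,x3,x4=0000]: 11111111  (ones: 8)
  rows 8-15 [x1,x2,x3,x4=0001]: 00000000  (ones: 0)
  rows 16-23 [x1,x2,x3,x4=0010]: 00000000  (ones: 0)
  rows 24-31 [x1,x2,x3,x4=0011]: 00000000  (ones: 0)
  rows 32-39 [x1,x2,x3,x4=0100]: 00000000  (ones: 0)
  rows 40-47 [x1,x2,x3,x4=0101]: 11111111  (ones: 8)
  rows 48-55 [x1,x2,x3,x4=0110]: 11111111  (ones: 8)
  rows 56-63 [x1,x2,x3,x4=0111]: 11111111  (ones: 8)
  rows 64-71 [x1,x2,x3,x4=1000]: 11111111  (ones: 8)
  rows 72-79 [x1,x2,x3,x4=1001]: 00000000  (ones: 0)
  rows 80-87 [x1,x2,x3,x4=1010]: 00000000  (ones: 0)
  rows 88-95 [x1,x2,x3,x4=1011]: 00000000  (ones: 0)
  rows 96-103 [x1,x2,x3,x4=1100]: 00000000  (ones: 0)
  rows 104-111 [x1,x2,x3,x4=1101]: 11111111  (ones: 8)
  rows 112-119 [x1,x2,x3,x4=1110]: 11111111  (ones: 8)
  rows 120-127 [x1,x2,x3,x4=1111]: 11111111  (ones: 8)
Count of 1-rows = 8+0+0+0+0+8+8+8+8+0+0+0+0+8+8+8 = 64

64


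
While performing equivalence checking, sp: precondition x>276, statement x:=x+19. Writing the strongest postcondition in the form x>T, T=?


Formula: sp(P, x:=E) = exists old_x. (x = E[old_x/x]) AND P[old_x/x] (old_x is the value of x before the assignment; eliminate old_x by solving x = E[old_x/x] for old_x)
Step 1: Precondition P: x>276, i.e. old_x > 276
Step 2: Assignment gives x = old_x + 19, so old_x = x - 19
Step 3: Substitute into P: x - 19 > 276
Step 4: Simplify: x > 276+19 = 295

295


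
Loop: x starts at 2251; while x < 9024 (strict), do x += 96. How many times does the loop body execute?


Step 1: x goes from 2251 toward 9024 by 96; the body runs while x<9024, so iterations = ceil((bound-start)/step)
Step 2: Distance=6773
Step 3: ceil(6773/96)=71

71


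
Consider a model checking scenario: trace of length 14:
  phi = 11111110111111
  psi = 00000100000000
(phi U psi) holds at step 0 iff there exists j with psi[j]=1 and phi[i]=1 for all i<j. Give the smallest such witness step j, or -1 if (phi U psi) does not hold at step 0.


(phi U psi) at 0: need smallest j with psi[j]=1 and phi[i]=1 for all i in [0,j).
Scan from step 0:
  step 0: phi=1, psi=0 -> continue
  step 1: phi=1, psi=0 -> continue
  step 2: phi=1, psi=0 -> continue
  step 3: phi=1, psi=0 -> continue
  step 5: psi=1 and phi held for [0,5) -> witness found
Witness step = 5

5


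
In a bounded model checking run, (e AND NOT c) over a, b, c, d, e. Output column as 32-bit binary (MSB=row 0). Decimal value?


Formula: (e AND NOT c) over a, b, c, d, e (32 rows)
Evaluate each row (bits = a,b,c,d,e, MSB first):
  row 0 [00000]: (0 AND NOT 0) -> 0
  row 1 [00001]: (1 AND NOT 0) -> 1
  row 2 [00010]: (0 AND NOT 0) -> 0
  row 3 [00011]: (1 AND NOT 0) -> 1
  row 4 [00100]: (0 AND NOT 1) -> 0
  row 5 [00101]: (1 AND NOT 1) -> 0
  row 6 [00110]: (0 AND NOT 1) -> 0
  row 7 [00111]: (1 AND NOT 1) -> 0
  row 8 [01000]: (0 AND NOT 0) -> 0
  row 9 [01001]: (1 AND NOT 0) -> 1
  row 10 [01010]: (0 AND NOT 0) -> 0
  row 11 [01011]: (1 AND NOT 0) -> 1
  row 12 [01100]: (0 AND NOT 1) -> 0
  row 13 [01101]: (1 AND NOT 1) -> 0
  row 14 [01110]: (0 AND NOT 1) -> 0
  row 15 [01111]: (1 AND NOT 1) -> 0
  row 16 [10000]: (0 AND NOT 0) -> 0
  row 17 [10001]: (1 AND NOT 0) -> 1
  row 18 [10010]: (0 AND NOT 0) -> 0
  row 19 [10011]: (1 AND NOT 0) -> 1
  row 20 [10100]: (0 AND NOT 1) -> 0
  row 21 [10101]: (1 AND NOT 1) -> 0
  row 22 [10110]: (0 AND NOT 1) -> 0
  row 23 [10111]: (1 AND NOT 1) -> 0
  row 24 [11000]: (0 AND NOT 0) -> 0
  row 25 [11001]: (1 AND NOT 0) -> 1
  row 26 [11010]: (0 AND NOT 0) -> 0
  row 27 [11011]: (1 AND NOT 0) -> 1
  row 28 [11100]: (0 AND NOT 1) -> 0
  row 29 [11101]: (1 AND NOT 1) -> 0
  row 30 [11110]: (0 AND NOT 1) -> 0
  row 31 [11111]: (1 AND NOT 1) -> 0
Full result column, 4 rows per line (a,b,c fixed per line; d,e runs 00..11 left to right):
  rows 0-3 [a,b,c=000]: 0101  = hex 5
  rows 4-7 [a,b,c=001]: 0000  = hex 0
  rows 8-11 [a,b,c=010]: 0101  = hex 5
  rows 12-15 [a,b,c=011]: 0000  = hex 0
  rows 16-19 [a,b,c=100]: 0101  = hex 5
  rows 20-23 [a,b,c=101]: 0000  = hex 0
  rows 24-27 [a,b,c=110]: 0101  = hex 5
  rows 28-31 [a,b,c=111]: 0000  = hex 0
Output column (row 0 .. row 31) = 01010000010100000101000001010000
Output column grouped in 4s = 0101 0000 0101 0000 0101 0000 0101 0000 = 0x50505050
Convert to decimal digit by digit (value = value*16 + digit):
  5 -> 5
  5*16 + 0 = 80
  80*16 + 5 = 1285
  1285*16 + 0 = 20560
  20560*16 + 5 = 328965
  328965*16 + 0 = 5263440
  5263440*16 + 5 = 84215045
  84215045*16 + 0 = 1347440720
Decimal = 1347440720

1347440720


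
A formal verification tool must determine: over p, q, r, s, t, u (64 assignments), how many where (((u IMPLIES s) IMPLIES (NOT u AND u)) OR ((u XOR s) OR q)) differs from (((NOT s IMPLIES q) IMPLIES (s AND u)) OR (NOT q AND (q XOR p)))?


F1 = (((u IMPLIES s) IMPLIES (NOT u AND u)) OR ((u XOR s) OR q))
F2 = (((NOT s IMPLIES q) IMPLIES (s AND u)) OR (NOT q AND (q XOR p)))
Evaluate both on each of 64 rows (bits = p,q,r,s,t,u):
  row 0 [000000]: F1=0 F2=1 (differ) -> 1
  row 1 [000001]: F1=1 F2=1 -> 0
  row 2 [000010]: F1=0 F2=1 (differ) -> 1
  row 3 [000011]: F1=1 F2=1 -> 0
  row 4 [000100]: F1=1 F2=0 (differ) -> 1
  (every remaining row is evaluated the same way; all 64 results are listed next)
Full result column, 8 rows per line (p,q,r fixed per line; s,t,u runs 000..111 left to right):
  rows 0-7 [p,q,r=000]: 10101111  (ones: 6)
  rows 8-15 [p,q,r=001]: 10101111  (ones: 6)
  rows 16-23 [p,q,r=010]: 11111010  (ones: 6)
  rows 24-31 [p,q,r=011]: 11111010  (ones: 6)
  rows 32-39 [p,q,r=100]: 10100101  (ones: 4)
  rows 40-47 [p,q,r=101]: 10100101  (ones: 4)
  rows 48-55 [p,q,r=110]: 11111010  (ones: 6)
  rows 56-63 [p,q,r=111]: 11111010  (ones: 6)
Disagreements = 6+6+6+6+4+4+6+6 = 44

44


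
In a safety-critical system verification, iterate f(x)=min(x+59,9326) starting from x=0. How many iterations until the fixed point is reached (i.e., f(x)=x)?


Step 1: x=0, cap=9326, increment=59
Step 2: x grows by 59 each step until capped at 9326; fixed point is x=9326
Step 3: iterations = ceil(9326/59) = 159

159


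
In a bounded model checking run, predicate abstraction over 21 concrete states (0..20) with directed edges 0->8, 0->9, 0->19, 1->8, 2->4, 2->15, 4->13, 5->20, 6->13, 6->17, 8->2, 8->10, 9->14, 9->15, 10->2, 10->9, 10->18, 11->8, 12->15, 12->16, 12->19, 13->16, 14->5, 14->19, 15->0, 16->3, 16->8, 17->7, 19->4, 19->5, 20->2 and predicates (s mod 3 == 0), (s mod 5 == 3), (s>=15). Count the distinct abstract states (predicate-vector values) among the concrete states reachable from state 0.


BFS from 0:
Concrete reachable: {0, 2, 3, 4, 5, 8, 9, 10, 13, 14, 15, 16, 18, 19, 20}
Abstract via predicates (s mod 3 == 0), (s mod 5 == 3), (s>=15):
  (0,0,0) <- {2, 4, 5, 10, 14}
  (0,0,1) <- {16, 19, 20}
  (0,1,0) <- {8, 13}
  (1,0,0) <- {0, 9}
  (1,0,1) <- {15}
  (1,1,0) <- {3}
  (1,1,1) <- {18}
Distinct abstract states = 7

7


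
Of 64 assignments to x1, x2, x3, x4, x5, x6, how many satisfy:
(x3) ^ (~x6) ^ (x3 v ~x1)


CNF with 3 clauses over 6 vars (64 assignments).
An assignment satisfies CNF iff every clause has >=1 true literal.
Check each row (bits = x1,x2,x3,x4,x5,x6; clause T/F shown):
  row 0 [000000]: clauses=FTT -> 0
  row 1 [000001]: clauses=FFT -> 0
  row 2 [000010]: clauses=FTT -> 0
  row 3 [000011]: clauses=FFT -> 0
  row 4 [000100]: clauses=FTT -> 0
  (every remaining row is evaluated the same way; all 64 results are listed next)
Full result column, 8 rows per line (x1,x2,x3 fixed per line; x4,x5,x6 runs 000..111 left to right):
  rows 0-7 [x1,x2,x3=000]: 00000000  (ones: 0)
  rows 8-15 [x1,x2,x3=001]: 10101010  (ones: 4)
  rows 16-23 [x1,x2,x3=010]: 00000000  (ones: 0)
  rows 24-31 [x1,x2,x3=011]: 10101010  (ones: 4)
  rows 32-39 [x1,x2,x3=100]: 00000000  (ones: 0)
  rows 40-47 [x1,x2,x3=101]: 10101010  (ones: 4)
  rows 48-55 [x1,x2,x3=110]: 00000000  (ones: 0)
  rows 56-63 [x1,x2,x3=111]: 10101010  (ones: 4)
Satisfying assignments = 0+4+0+4+0+4+0+4 = 16

16


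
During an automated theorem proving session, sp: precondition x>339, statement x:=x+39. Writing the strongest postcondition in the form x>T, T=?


Formula: sp(P, x:=E) = exists old_x. (x = E[old_x/x]) AND P[old_x/x] (old_x is the value of x before the assignment; eliminate old_x by solving x = E[old_x/x] for old_x)
Step 1: Precondition P: x>339, i.e. old_x > 339
Step 2: Assignment gives x = old_x + 39, so old_x = x - 39
Step 3: Substitute into P: x - 39 > 339
Step 4: Simplify: x > 339+39 = 378

378


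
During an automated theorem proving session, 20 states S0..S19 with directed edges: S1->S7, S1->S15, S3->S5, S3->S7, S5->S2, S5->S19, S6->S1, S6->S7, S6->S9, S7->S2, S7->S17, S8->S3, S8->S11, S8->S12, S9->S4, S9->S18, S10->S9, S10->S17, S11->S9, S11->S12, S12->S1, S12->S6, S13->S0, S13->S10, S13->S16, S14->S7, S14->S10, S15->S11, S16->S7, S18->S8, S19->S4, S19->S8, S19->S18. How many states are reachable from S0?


BFS from S0:
  layer 0: {S0}
Reachable set: {S0}
Count = 1

1


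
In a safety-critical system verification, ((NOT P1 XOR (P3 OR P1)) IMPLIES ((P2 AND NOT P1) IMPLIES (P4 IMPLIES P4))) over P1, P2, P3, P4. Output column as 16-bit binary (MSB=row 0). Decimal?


Formula: ((NOT P1 XOR (P3 OR P1)) IMPLIES ((P2 AND NOT P1) IMPLIES (P4 IMPLIES P4))) over P1, P2, P3, P4 (16 rows)
Evaluate each row (bits = P1,P2,P3,P4, MSB first):
  row 0 [0000]: ((NOT 0 XOR (0 OR 0)) IMPLIES ((0 AND NOT 0) IMPLIES (0 IMPLIES 0))) -> 1
  row 1 [0001]: ((NOT 0 XOR (0 OR 0)) IMPLIES ((0 AND NOT 0) IMPLIES (1 IMPLIES 1))) -> 1
  row 2 [0010]: ((NOT 0 XOR (1 OR 0)) IMPLIES ((0 AND NOT 0) IMPLIES (0 IMPLIES 0))) -> 1
  row 3 [0011]: ((NOT 0 XOR (1 OR 0)) IMPLIES ((0 AND NOT 0) IMPLIES (1 IMPLIES 1))) -> 1
  row 4 [0100]: ((NOT 0 XOR (0 OR 0)) IMPLIES ((1 AND NOT 0) IMPLIES (0 IMPLIES 0))) -> 1
  row 5 [0101]: ((NOT 0 XOR (0 OR 0)) IMPLIES ((1 AND NOT 0) IMPLIES (1 IMPLIES 1))) -> 1
  row 6 [0110]: ((NOT 0 XOR (1 OR 0)) IMPLIES ((1 AND NOT 0) IMPLIES (0 IMPLIES 0))) -> 1
  row 7 [0111]: ((NOT 0 XOR (1 OR 0)) IMPLIES ((1 AND NOT 0) IMPLIES (1 IMPLIES 1))) -> 1
  row 8 [1000]: ((NOT 1 XOR (0 OR 1)) IMPLIES ((0 AND NOT 1) IMPLIES (0 IMPLIES 0))) -> 1
  row 9 [1001]: ((NOT 1 XOR (0 OR 1)) IMPLIES ((0 AND NOT 1) IMPLIES (1 IMPLIES 1))) -> 1
  row 10 [1010]: ((NOT 1 XOR (1 OR 1)) IMPLIES ((0 AND NOT 1) IMPLIES (0 IMPLIES 0))) -> 1
  row 11 [1011]: ((NOT 1 XOR (1 OR 1)) IMPLIES ((0 AND NOT 1) IMPLIES (1 IMPLIES 1))) -> 1
  row 12 [1100]: ((NOT 1 XOR (0 OR 1)) IMPLIES ((1 AND NOT 1) IMPLIES (0 IMPLIES 0))) -> 1
  row 13 [1101]: ((NOT 1 XOR (0 OR 1)) IMPLIES ((1 AND NOT 1) IMPLIES (1 IMPLIES 1))) -> 1
  row 14 [1110]: ((NOT 1 XOR (1 OR 1)) IMPLIES ((1 AND NOT 1) IMPLIES (0 IMPLIES 0))) -> 1
  row 15 [1111]: ((NOT 1 XOR (1 OR 1)) IMPLIES ((1 AND NOT 1) IMPLIES (1 IMPLIES 1))) -> 1
Full result column, 4 rows per line (P1,P2 fixed per line; P3,P4 runs 00..11 left to right):
  rows 0-3 [P1,P2=00]: 1111  = hex F
  rows 4-7 [P1,P2=01]: 1111  = hex F
  rows 8-11 [P1,P2=10]: 1111  = hex F
  rows 12-15 [P1,P2=11]: 1111  = hex F
Output column (row 0 .. row 15) = 1111111111111111
Output column grouped in 4s = 1111 1111 1111 1111 = 0xFFFF
Convert to decimal digit by digit (value = value*16 + digit):
  F -> 15
  15*16 + 15 (F) = 255
  255*16 + 15 (F) = 4095
  4095*16 + 15 (F) = 65535
Decimal = 65535

65535


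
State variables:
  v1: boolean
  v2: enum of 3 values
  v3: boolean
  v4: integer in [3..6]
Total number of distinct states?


State space = product of domain sizes of all variables.
Domain sizes:
  v1 (boolean): 2
  v2 (enum of 3 values): 3
  v3 (boolean): 2
  v4 (integer in [3..6]): 4
Product = 2 * 3 * 2 * 4 = 48

48


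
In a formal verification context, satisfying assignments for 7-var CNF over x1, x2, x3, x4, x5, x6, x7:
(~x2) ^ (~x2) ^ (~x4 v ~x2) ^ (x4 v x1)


CNF with 4 clauses over 7 vars (128 assignments).
An assignment satisfies CNF iff every clause has >=1 true literal.
Check each row (bits = x1,x2,x3,x4,x5,x6,x7; clause T/F shown):
  row 0 [0000000]: clauses=TTTF -> 0
  row 1 [0000001]: clauses=TTTF -> 0
  row 2 [0000010]: clauses=TTTF -> 0
  row 3 [0000011]: clauses=TTTF -> 0
  row 4 [0000100]: clauses=TTTF -> 0
  (every remaining row is evaluated the same way; all 128 results are listed next)
Full result column, 8 rows per line (x1,x2,x3,x4 fixed per line; x5,x6,x7 runs 000..111 left to right):
  rows 0-7 [x1,x2,x3,x4=0000]: 00000000  (ones: 0)
  rows 8-15 [x1,x2,x3,x4=0001]: 11111111  (ones: 8)
  rows 16-23 [x1,x2,x3,x4=0010]: 00000000  (ones: 0)
  rows 24-31 [x1,x2,x3,x4=0011]: 11111111  (ones: 8)
  rows 32-39 [x1,x2,x3,x4=0100]: 00000000  (ones: 0)
  rows 40-47 [x1,x2,x3,x4=0101]: 00000000  (ones: 0)
  rows 48-55 [x1,x2,x3,x4=0110]: 00000000  (ones: 0)
  rows 56-63 [x1,x2,x3,x4=0111]: 00000000  (ones: 0)
  rows 64-71 [x1,x2,x3,x4=1000]: 11111111  (ones: 8)
  rows 72-79 [x1,x2,x3,x4=1001]: 11111111  (ones: 8)
  rows 80-87 [x1,x2,x3,x4=1010]: 11111111  (ones: 8)
  rows 88-95 [x1,x2,x3,x4=1011]: 11111111  (ones: 8)
  rows 96-103 [x1,x2,x3,x4=1100]: 00000000  (ones: 0)
  rows 104-111 [x1,x2,x3,x4=1101]: 00000000  (ones: 0)
  rows 112-119 [x1,x2,x3,x4=1110]: 00000000  (ones: 0)
  rows 120-127 [x1,x2,x3,x4=1111]: 00000000  (ones: 0)
Satisfying assignments = 0+8+0+8+0+0+0+0+8+8+8+8+0+0+0+0 = 48

48


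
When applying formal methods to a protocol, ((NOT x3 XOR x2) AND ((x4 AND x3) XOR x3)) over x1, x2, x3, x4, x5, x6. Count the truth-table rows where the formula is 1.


Formula: ((NOT x3 XOR x2) AND ((x4 AND x3) XOR x3)) over 6 vars (64 rows)
Evaluate each row (x1, x2, x3, x4, x5, x6 as bits, MSB first):
  row 0 [000000]: ((NOT 0 XOR 0) AND ((0 AND 0) XOR 0)) -> 0
  row 1 [000001]: ((NOT 0 XOR 0) AND ((0 AND 0) XOR 0)) -> 0
  row 2 [000010]: ((NOT 0 XOR 0) AND ((0 AND 0) XOR 0)) -> 0
  row 3 [000011]: ((NOT 0 XOR 0) AND ((0 AND 0) XOR 0)) -> 0
  row 4 [000100]: ((NOT 0 XOR 0) AND ((1 AND 0) XOR 0)) -> 0
  (every remaining row is evaluated the same way; all 64 results are listed next)
Full result column, 8 rows per line (x1,x2,x3 fixed per line; x4,x5,x6 runs 000..111 left to right):
  rows 0-7 [x1,x2,x3=000]: 00000000  (ones: 0)
  rows 8-15 [x1,x2,x3=001]: 00000000  (ones: 0)
  rows 16-23 [x1,x2,x3=010]: 00000000  (ones: 0)
  rows 24-31 [x1,x2,x3=011]: 11110000  (ones: 4)
  rows 32-39 [x1,x2,x3=100]: 00000000  (ones: 0)
  rows 40-47 [x1,x2,x3=101]: 00000000  (ones: 0)
  rows 48-55 [x1,x2,x3=110]: 00000000  (ones: 0)
  rows 56-63 [x1,x2,x3=111]: 11110000  (ones: 4)
Count of 1-rows = 0+0+0+4+0+0+0+4 = 8

8


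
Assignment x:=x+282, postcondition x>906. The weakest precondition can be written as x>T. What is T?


Formula: wp(x:=E, P) = P[E/x] (substitute E for x in postcondition)
Step 1: Postcondition: x>906
Step 2: Substitute x+282 for x: x+282>906
Step 3: Solve for x: x > 906-282 = 624

624


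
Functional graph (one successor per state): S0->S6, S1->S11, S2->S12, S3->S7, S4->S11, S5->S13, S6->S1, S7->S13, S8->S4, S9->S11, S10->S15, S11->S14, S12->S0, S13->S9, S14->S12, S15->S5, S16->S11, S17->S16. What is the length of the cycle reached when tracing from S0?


Trace from S0 until a state repeats:
  S0 -> S6 -> S1 -> S11 -> S14 -> S12 -> S0
S0 first seen at step 0, revisited at step 6.
Cycle length = 6 - 0 = 6

6


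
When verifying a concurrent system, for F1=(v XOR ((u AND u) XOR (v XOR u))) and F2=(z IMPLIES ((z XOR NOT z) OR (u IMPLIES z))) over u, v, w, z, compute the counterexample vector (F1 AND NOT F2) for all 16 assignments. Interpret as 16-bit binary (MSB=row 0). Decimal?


F1 = (v XOR ((u AND u) XOR (v XOR u)))
F2 = (z IMPLIES ((z XOR NOT z) OR (u IMPLIES z)))
Counterexample to F1=>F2 is where F1=1 and F2=0.
Evaluate each row (bits = u,v,w,z, MSB first):
  row 0 [0000]: F1=0 F2=1 -> F1&~F2 -> 0
  row 1 [0001]: F1=0 F2=1 -> F1&~F2 -> 0
  row 2 [0010]: F1=0 F2=1 -> F1&~F2 -> 0
  row 3 [0011]: F1=0 F2=1 -> F1&~F2 -> 0
  row 4 [0100]: F1=0 F2=1 -> F1&~F2 -> 0
  row 5 [0101]: F1=0 F2=1 -> F1&~F2 -> 0
  row 6 [0110]: F1=0 F2=1 -> F1&~F2 -> 0
  row 7 [0111]: F1=0 F2=1 -> F1&~F2 -> 0
  row 8 [1000]: F1=0 F2=1 -> F1&~F2 -> 0
  row 9 [1001]: F1=0 F2=1 -> F1&~F2 -> 0
  row 10 [1010]: F1=0 F2=1 -> F1&~F2 -> 0
  row 11 [1011]: F1=0 F2=1 -> F1&~F2 -> 0
  row 12 [1100]: F1=0 F2=1 -> F1&~F2 -> 0
  row 13 [1101]: F1=0 F2=1 -> F1&~F2 -> 0
  row 14 [1110]: F1=0 F2=1 -> F1&~F2 -> 0
  row 15 [1111]: F1=0 F2=1 -> F1&~F2 -> 0
Full result column, 4 rows per line (u,v fixed per line; w,z runs 00..11 left to right):
  rows 0-3 [u,v=00]: 0000  = hex 0
  rows 4-7 [u,v=01]: 0000  = hex 0
  rows 8-11 [u,v=10]: 0000  = hex 0
  rows 12-15 [u,v=11]: 0000  = hex 0
Counterexample vector (row 0 .. row 15) = 0000000000000000
Output column grouped in 4s = 0000 0000 0000 0000 = 0x0000
Convert to decimal digit by digit (value = value*16 + digit):
  0 -> 0
  0*16 + 0 = 0
  0*16 + 0 = 0
  0*16 + 0 = 0
Decimal = 0

0


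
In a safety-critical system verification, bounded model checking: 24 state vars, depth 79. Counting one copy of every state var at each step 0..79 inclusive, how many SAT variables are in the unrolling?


BMC unrolls to depth k, creating one copy of each state var for steps 0..k.
Step count = 79 + 1 = 80 (steps 0 through 79)
Vars per step = 24
Total = 24 * 80 = 1920

1920


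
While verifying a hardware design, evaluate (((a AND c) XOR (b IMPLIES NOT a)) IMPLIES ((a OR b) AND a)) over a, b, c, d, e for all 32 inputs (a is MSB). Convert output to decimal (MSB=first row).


Formula: (((a AND c) XOR (b IMPLIES NOT a)) IMPLIES ((a OR b) AND a)) over a, b, c, d, e (32 rows)
Evaluate each row (bits = a,b,c,d,e, MSB first):
  row 0 [00000]: (((0 AND 0) XOR (0 IMPLIES NOT 0)) IMPLIES ((0 OR 0) AND 0)) -> 0
  row 1 [00001]: (((0 AND 0) XOR (0 IMPLIES NOT 0)) IMPLIES ((0 OR 0) AND 0)) -> 0
  row 2 [00010]: (((0 AND 0) XOR (0 IMPLIES NOT 0)) IMPLIES ((0 OR 0) AND 0)) -> 0
  row 3 [00011]: (((0 AND 0) XOR (0 IMPLIES NOT 0)) IMPLIES ((0 OR 0) AND 0)) -> 0
  row 4 [00100]: (((0 AND 1) XOR (0 IMPLIES NOT 0)) IMPLIES ((0 OR 0) AND 0)) -> 0
  row 5 [00101]: (((0 AND 1) XOR (0 IMPLIES NOT 0)) IMPLIES ((0 OR 0) AND 0)) -> 0
  row 6 [00110]: (((0 AND 1) XOR (0 IMPLIES NOT 0)) IMPLIES ((0 OR 0) AND 0)) -> 0
  row 7 [00111]: (((0 AND 1) XOR (0 IMPLIES NOT 0)) IMPLIES ((0 OR 0) AND 0)) -> 0
  row 8 [01000]: (((0 AND 0) XOR (1 IMPLIES NOT 0)) IMPLIES ((0 OR 1) AND 0)) -> 0
  row 9 [01001]: (((0 AND 0) XOR (1 IMPLIES NOT 0)) IMPLIES ((0 OR 1) AND 0)) -> 0
  row 10 [01010]: (((0 AND 0) XOR (1 IMPLIES NOT 0)) IMPLIES ((0 OR 1) AND 0)) -> 0
  row 11 [01011]: (((0 AND 0) XOR (1 IMPLIES NOT 0)) IMPLIES ((0 OR 1) AND 0)) -> 0
  row 12 [01100]: (((0 AND 1) XOR (1 IMPLIES NOT 0)) IMPLIES ((0 OR 1) AND 0)) -> 0
  row 13 [01101]: (((0 AND 1) XOR (1 IMPLIES NOT 0)) IMPLIES ((0 OR 1) AND 0)) -> 0
  row 14 [01110]: (((0 AND 1) XOR (1 IMPLIES NOT 0)) IMPLIES ((0 OR 1) AND 0)) -> 0
  row 15 [01111]: (((0 AND 1) XOR (1 IMPLIES NOT 0)) IMPLIES ((0 OR 1) AND 0)) -> 0
  row 16 [10000]: (((1 AND 0) XOR (0 IMPLIES NOT 1)) IMPLIES ((1 OR 0) AND 1)) -> 1
  row 17 [10001]: (((1 AND 0) XOR (0 IMPLIES NOT 1)) IMPLIES ((1 OR 0) AND 1)) -> 1
  row 18 [10010]: (((1 AND 0) XOR (0 IMPLIES NOT 1)) IMPLIES ((1 OR 0) AND 1)) -> 1
  row 19 [10011]: (((1 AND 0) XOR (0 IMPLIES NOT 1)) IMPLIES ((1 OR 0) AND 1)) -> 1
  row 20 [10100]: (((1 AND 1) XOR (0 IMPLIES NOT 1)) IMPLIES ((1 OR 0) AND 1)) -> 1
  row 21 [10101]: (((1 AND 1) XOR (0 IMPLIES NOT 1)) IMPLIES ((1 OR 0) AND 1)) -> 1
  row 22 [10110]: (((1 AND 1) XOR (0 IMPLIES NOT 1)) IMPLIES ((1 OR 0) AND 1)) -> 1
  row 23 [10111]: (((1 AND 1) XOR (0 IMPLIES NOT 1)) IMPLIES ((1 OR 0) AND 1)) -> 1
  row 24 [11000]: (((1 AND 0) XOR (1 IMPLIES NOT 1)) IMPLIES ((1 OR 1) AND 1)) -> 1
  row 25 [11001]: (((1 AND 0) XOR (1 IMPLIES NOT 1)) IMPLIES ((1 OR 1) AND 1)) -> 1
  row 26 [11010]: (((1 AND 0) XOR (1 IMPLIES NOT 1)) IMPLIES ((1 OR 1) AND 1)) -> 1
  row 27 [11011]: (((1 AND 0) XOR (1 IMPLIES NOT 1)) IMPLIES ((1 OR 1) AND 1)) -> 1
  row 28 [11100]: (((1 AND 1) XOR (1 IMPLIES NOT 1)) IMPLIES ((1 OR 1) AND 1)) -> 1
  row 29 [11101]: (((1 AND 1) XOR (1 IMPLIES NOT 1)) IMPLIES ((1 OR 1) AND 1)) -> 1
  row 30 [11110]: (((1 AND 1) XOR (1 IMPLIES NOT 1)) IMPLIES ((1 OR 1) AND 1)) -> 1
  row 31 [11111]: (((1 AND 1) XOR (1 IMPLIES NOT 1)) IMPLIES ((1 OR 1) AND 1)) -> 1
Full result column, 4 rows per line (a,b,c fixed per line; d,e runs 00..11 left to right):
  rows 0-3 [a,b,c=000]: 0000  = hex 0
  rows 4-7 [a,b,c=001]: 0000  = hex 0
  rows 8-11 [a,b,c=010]: 0000  = hex 0
  rows 12-15 [a,b,c=011]: 0000  = hex 0
  rows 16-19 [a,b,c=100]: 1111  = hex F
  rows 20-23 [a,b,c=101]: 1111  = hex F
  rows 24-27 [a,b,c=110]: 1111  = hex F
  rows 28-31 [a,b,c=111]: 1111  = hex F
Output column (row 0 .. row 31) = 00000000000000001111111111111111
Output column grouped in 4s = 0000 0000 0000 0000 1111 1111 1111 1111 = 0x0000FFFF
Convert to decimal digit by digit (value = value*16 + digit):
  0 -> 0
  0*16 + 0 = 0
  0*16 + 0 = 0
  0*16 + 0 = 0
  0*16 + 15 (F) = 15
  15*16 + 15 (F) = 255
  255*16 + 15 (F) = 4095
  4095*16 + 15 (F) = 65535
Decimal = 65535

65535


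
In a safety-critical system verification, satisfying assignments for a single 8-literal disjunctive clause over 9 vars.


Step 1: Total=2^9=512
Step 2: Unsat when all 8 false: 2^1=2
Step 3: Sat=512-2=510

510


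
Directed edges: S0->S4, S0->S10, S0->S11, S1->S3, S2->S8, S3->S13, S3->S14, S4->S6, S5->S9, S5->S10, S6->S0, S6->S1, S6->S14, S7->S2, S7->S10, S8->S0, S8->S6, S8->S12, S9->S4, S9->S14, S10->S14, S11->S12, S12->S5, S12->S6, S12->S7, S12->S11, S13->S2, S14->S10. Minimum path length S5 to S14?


BFS layer-by-layer from S5:
  dist 0: {S5}
  dist 1: {S9, S10}
  dist 2: {S4, S14}
  -> S14 reached at distance 2
Shortest path length = 2

2


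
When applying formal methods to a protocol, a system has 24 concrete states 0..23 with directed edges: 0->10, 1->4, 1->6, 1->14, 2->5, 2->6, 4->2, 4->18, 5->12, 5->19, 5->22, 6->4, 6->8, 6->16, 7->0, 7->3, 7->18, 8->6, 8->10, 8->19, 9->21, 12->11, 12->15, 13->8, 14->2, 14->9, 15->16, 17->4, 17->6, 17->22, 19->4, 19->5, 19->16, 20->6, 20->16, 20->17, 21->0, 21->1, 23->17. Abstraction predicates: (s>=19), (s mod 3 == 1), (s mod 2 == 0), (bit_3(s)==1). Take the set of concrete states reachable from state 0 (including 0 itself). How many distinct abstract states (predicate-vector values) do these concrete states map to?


BFS from 0:
Concrete reachable: {0, 10}
Abstract via predicates (s>=19), (s mod 3 == 1), (s mod 2 == 0), (bit_3(s)==1):
  (0,0,1,0) <- {0}
  (0,1,1,1) <- {10}
Distinct abstract states = 2

2


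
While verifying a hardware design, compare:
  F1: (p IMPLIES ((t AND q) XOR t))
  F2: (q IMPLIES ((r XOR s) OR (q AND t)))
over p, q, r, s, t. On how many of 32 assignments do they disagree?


F1 = (p IMPLIES ((t AND q) XOR t))
F2 = (q IMPLIES ((r XOR s) OR (q AND t)))
Evaluate both on each of 32 rows (bits = p,q,r,s,t):
  row 0 [00000]: F1=1 F2=1 -> 0
  row 1 [00001]: F1=1 F2=1 -> 0
  row 2 [00010]: F1=1 F2=1 -> 0
  row 3 [00011]: F1=1 F2=1 -> 0
  row 4 [00100]: F1=1 F2=1 -> 0
  row 5 [00101]: F1=1 F2=1 -> 0
  row 6 [00110]: F1=1 F2=1 -> 0
  row 7 [00111]: F1=1 F2=1 -> 0
  row 8 [01000]: F1=1 F2=0 (differ) -> 1
  row 9 [01001]: F1=1 F2=1 -> 0
  row 10 [01010]: F1=1 F2=1 -> 0
  row 11 [01011]: F1=1 F2=1 -> 0
  row 12 [01100]: F1=1 F2=1 -> 0
  row 13 [01101]: F1=1 F2=1 -> 0
  row 14 [01110]: F1=1 F2=0 (differ) -> 1
  row 15 [01111]: F1=1 F2=1 -> 0
  row 16 [10000]: F1=0 F2=1 (differ) -> 1
  row 17 [10001]: F1=1 F2=1 -> 0
  row 18 [10010]: F1=0 F2=1 (differ) -> 1
  row 19 [10011]: F1=1 F2=1 -> 0
  row 20 [10100]: F1=0 F2=1 (differ) -> 1
  row 21 [10101]: F1=1 F2=1 -> 0
  row 22 [10110]: F1=0 F2=1 (differ) -> 1
  row 23 [10111]: F1=1 F2=1 -> 0
  row 24 [11000]: F1=0 F2=0 -> 0
  row 25 [11001]: F1=0 F2=1 (differ) -> 1
  row 26 [11010]: F1=0 F2=1 (differ) -> 1
  row 27 [11011]: F1=0 F2=1 (differ) -> 1
  row 28 [11100]: F1=0 F2=1 (differ) -> 1
  row 29 [11101]: F1=0 F2=1 (differ) -> 1
  row 30 [11110]: F1=0 F2=0 -> 0
  row 31 [11111]: F1=0 F2=1 (differ) -> 1
Full result column, 8 rows per line (p,q fixed per line; r,s,t runs 000..111 left to right):
  rows 0-7 [p,q=00]: 00000000  (ones: 0)
  rows 8-15 [p,q=01]: 10000010  (ones: 2)
  rows 16-23 [p,q=10]: 10101010  (ones: 4)
  rows 24-31 [p,q=11]: 01111101  (ones: 6)
Disagreements = 0+2+4+6 = 12

12


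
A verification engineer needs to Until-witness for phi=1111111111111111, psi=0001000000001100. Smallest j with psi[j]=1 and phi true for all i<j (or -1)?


(phi U psi) at 0: need smallest j with psi[j]=1 and phi[i]=1 for all i in [0,j).
Scan from step 0:
  step 0: phi=1, psi=0 -> continue
  step 1: phi=1, psi=0 -> continue
  step 2: phi=1, psi=0 -> continue
  step 3: psi=1 and phi held for [0,3) -> witness found
Witness step = 3

3


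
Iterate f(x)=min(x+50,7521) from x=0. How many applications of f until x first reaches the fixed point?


Step 1: x=0, cap=7521, increment=50
Step 2: x grows by 50 each step until capped at 7521; fixed point is x=7521
Step 3: iterations = ceil(7521/50) = 151

151


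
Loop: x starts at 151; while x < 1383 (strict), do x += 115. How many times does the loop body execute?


Step 1: x goes from 151 toward 1383 by 115; the body runs while x<1383, so iterations = ceil((bound-start)/step)
Step 2: Distance=1232
Step 3: ceil(1232/115)=11

11


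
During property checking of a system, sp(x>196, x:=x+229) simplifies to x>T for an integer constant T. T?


Formula: sp(P, x:=E) = exists old_x. (x = E[old_x/x]) AND P[old_x/x] (old_x is the value of x before the assignment; eliminate old_x by solving x = E[old_x/x] for old_x)
Step 1: Precondition P: x>196, i.e. old_x > 196
Step 2: Assignment gives x = old_x + 229, so old_x = x - 229
Step 3: Substitute into P: x - 229 > 196
Step 4: Simplify: x > 196+229 = 425

425


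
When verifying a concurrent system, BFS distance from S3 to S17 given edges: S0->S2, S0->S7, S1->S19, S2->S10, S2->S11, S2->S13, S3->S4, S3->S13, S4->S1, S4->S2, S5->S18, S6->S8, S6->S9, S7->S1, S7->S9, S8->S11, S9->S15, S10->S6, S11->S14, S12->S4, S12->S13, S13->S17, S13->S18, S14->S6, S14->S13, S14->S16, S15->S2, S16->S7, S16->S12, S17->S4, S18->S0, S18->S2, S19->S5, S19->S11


BFS layer-by-layer from S3:
  dist 0: {S3}
  dist 1: {S4, S13}
  dist 2: {S1, S2, S17, S18}
  -> S17 reached at distance 2
Shortest path length = 2

2


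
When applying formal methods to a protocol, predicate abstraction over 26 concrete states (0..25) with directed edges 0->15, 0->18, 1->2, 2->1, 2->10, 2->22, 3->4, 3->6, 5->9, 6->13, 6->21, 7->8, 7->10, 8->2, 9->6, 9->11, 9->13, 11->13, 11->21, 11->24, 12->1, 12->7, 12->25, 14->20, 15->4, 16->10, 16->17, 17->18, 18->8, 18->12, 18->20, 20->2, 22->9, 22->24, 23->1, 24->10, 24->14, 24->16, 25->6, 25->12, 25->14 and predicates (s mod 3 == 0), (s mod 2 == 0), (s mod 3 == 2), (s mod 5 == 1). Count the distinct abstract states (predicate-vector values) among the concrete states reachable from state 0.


BFS from 0:
Concrete reachable: {0, 1, 2, 4, 6, 7, 8, 9, 10, 11, 12, 13, 14, 15, 16, 17, 18, 20, 21, 22, 24, 25}
Abstract via predicates (s mod 3 == 0), (s mod 2 == 0), (s mod 3 == 2), (s mod 5 == 1):
  (0,0,0,0) <- {7, 13, 25}
  (0,0,0,1) <- {1}
  (0,0,1,0) <- {17}
  (0,0,1,1) <- {11}
  (0,1,0,0) <- {4, 10, 22}
  (0,1,0,1) <- {16}
  (0,1,1,0) <- {2, 8, 14, 20}
  (1,0,0,0) <- {9, 15}
  (1,0,0,1) <- {21}
  (1,1,0,0) <- {0, 12, 18, 24}
  (1,1,0,1) <- {6}
Distinct abstract states = 11

11


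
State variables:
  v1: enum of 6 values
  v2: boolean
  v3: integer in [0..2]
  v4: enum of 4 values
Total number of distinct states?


State space = product of domain sizes of all variables.
Domain sizes:
  v1 (enum of 6 values): 6
  v2 (boolean): 2
  v3 (integer in [0..2]): 3
  v4 (enum of 4 values): 4
Product = 6 * 2 * 3 * 4 = 144

144


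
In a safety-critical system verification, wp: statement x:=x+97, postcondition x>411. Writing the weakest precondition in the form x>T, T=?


Formula: wp(x:=E, P) = P[E/x] (substitute E for x in postcondition)
Step 1: Postcondition: x>411
Step 2: Substitute x+97 for x: x+97>411
Step 3: Solve for x: x > 411-97 = 314

314


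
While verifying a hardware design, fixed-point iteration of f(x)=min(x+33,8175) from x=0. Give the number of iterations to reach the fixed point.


Step 1: x=0, cap=8175, increment=33
Step 2: x grows by 33 each step until capped at 8175; fixed point is x=8175
Step 3: iterations = ceil(8175/33) = 248

248


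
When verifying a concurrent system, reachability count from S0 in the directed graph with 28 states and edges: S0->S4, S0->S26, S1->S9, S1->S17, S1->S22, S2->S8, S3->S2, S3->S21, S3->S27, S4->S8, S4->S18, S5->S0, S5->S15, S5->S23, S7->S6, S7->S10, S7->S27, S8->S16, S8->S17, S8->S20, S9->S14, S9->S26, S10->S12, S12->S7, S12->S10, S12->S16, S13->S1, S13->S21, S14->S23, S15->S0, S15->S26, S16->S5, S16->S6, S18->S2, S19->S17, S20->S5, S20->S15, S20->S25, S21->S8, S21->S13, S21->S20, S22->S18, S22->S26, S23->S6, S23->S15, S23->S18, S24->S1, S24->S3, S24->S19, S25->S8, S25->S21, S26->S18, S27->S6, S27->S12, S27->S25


BFS from S0:
  layer 0: {S0}
  layer 1: {S4, S26}
  layer 2: {S8, S18}
  layer 3: {S2, S16, S17, S20}
  layer 4: {S5, S6, S15, S25}
  layer 5: {S21, S23}
  layer 6: {S13}
  layer 7: {S1}
  layer 8: {S9, S22}
  layer 9: {S14}
Reachable set: {S0, S1, S2, S4, S5, S6, S8, S9, S13, S14, S15, S16, S17, S18, S20, S21, S22, S23, S25, S26}
Count = 20

20


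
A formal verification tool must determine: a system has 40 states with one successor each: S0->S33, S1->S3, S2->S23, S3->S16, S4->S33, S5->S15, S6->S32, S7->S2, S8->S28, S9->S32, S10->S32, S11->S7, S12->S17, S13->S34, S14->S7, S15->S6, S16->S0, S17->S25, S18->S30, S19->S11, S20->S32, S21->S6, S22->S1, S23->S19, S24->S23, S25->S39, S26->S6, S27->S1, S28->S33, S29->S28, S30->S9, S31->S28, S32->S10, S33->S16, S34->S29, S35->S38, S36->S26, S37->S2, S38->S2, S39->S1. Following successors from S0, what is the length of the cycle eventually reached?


Trace from S0 until a state repeats:
  S0 -> S33 -> S16 -> S0
S0 first seen at step 0, revisited at step 3.
Cycle length = 3 - 0 = 3

3


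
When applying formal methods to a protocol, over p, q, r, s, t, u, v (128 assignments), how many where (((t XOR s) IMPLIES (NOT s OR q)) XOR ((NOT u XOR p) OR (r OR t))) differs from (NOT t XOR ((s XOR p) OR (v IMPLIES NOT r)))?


F1 = (((t XOR s) IMPLIES (NOT s OR q)) XOR ((NOT u XOR p) OR (r OR t)))
F2 = (NOT t XOR ((s XOR p) OR (v IMPLIES NOT r)))
Evaluate both on each of 128 rows (bits = p,q,r,s,t,u,v):
  row 0 [0000000]: F1=0 F2=0 -> 0
  row 1 [0000001]: F1=0 F2=0 -> 0
  row 2 [0000010]: F1=1 F2=0 (differ) -> 1
  row 3 [0000011]: F1=1 F2=0 (differ) -> 1
  row 4 [0000100]: F1=0 F2=1 (differ) -> 1
  (every remaining row is evaluated the same way; all 128 results are listed next)
Full result column, 8 rows per line (p,q,r,s fixed per line; t,u,v runs 000..111 left to right):
  rows 0-7 [p,q,r,s=0000]: 00111111  (ones: 6)
  rows 8-15 [p,q,r,s=0001]: 11001111  (ones: 6)
  rows 16-23 [p,q,r,s=0010]: 01011010  (ones: 4)
  rows 24-31 [p,q,r,s=0011]: 11111111  (ones: 8)
  rows 32-39 [p,q,r,s=0100]: 00111111  (ones: 6)
  rows 40-47 [p,q,r,s=0101]: 00111111  (ones: 6)
  rows 48-55 [p,q,r,s=0110]: 01011010  (ones: 4)
  rows 56-63 [p,q,r,s=0111]: 00001111  (ones: 4)
  rows 64-71 [p,q,r,s=1000]: 11001111  (ones: 6)
  rows 72-79 [p,q,r,s=1001]: 00111111  (ones: 6)
  rows 80-87 [p,q,r,s=1010]: 00001111  (ones: 4)
  rows 88-95 [p,q,r,s=1011]: 10101010  (ones: 4)
  rows 96-103 [p,q,r,s=1100]: 11001111  (ones: 6)
  rows 104-111 [p,q,r,s=1101]: 11001111  (ones: 6)
  rows 112-119 [p,q,r,s=1110]: 00001111  (ones: 4)
  rows 120-127 [p,q,r,s=1111]: 01011010  (ones: 4)
Disagreements = 6+6+4+8+6+6+4+4+6+6+4+4+6+6+4+4 = 84

84


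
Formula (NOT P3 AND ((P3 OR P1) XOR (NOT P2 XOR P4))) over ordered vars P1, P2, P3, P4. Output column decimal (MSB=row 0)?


Formula: (NOT P3 AND ((P3 OR P1) XOR (NOT P2 XOR P4))) over P1, P2, P3, P4 (16 rows)
Evaluate each row (bits = P1,P2,P3,P4, MSB first):
  row 0 [0000]: (NOT 0 AND ((0 OR 0) XOR (NOT 0 XOR 0))) -> 1
  row 1 [0001]: (NOT 0 AND ((0 OR 0) XOR (NOT 0 XOR 1))) -> 0
  row 2 [0010]: (NOT 1 AND ((1 OR 0) XOR (NOT 0 XOR 0))) -> 0
  row 3 [0011]: (NOT 1 AND ((1 OR 0) XOR (NOT 0 XOR 1))) -> 0
  row 4 [0100]: (NOT 0 AND ((0 OR 0) XOR (NOT 1 XOR 0))) -> 0
  row 5 [0101]: (NOT 0 AND ((0 OR 0) XOR (NOT 1 XOR 1))) -> 1
  row 6 [0110]: (NOT 1 AND ((1 OR 0) XOR (NOT 1 XOR 0))) -> 0
  row 7 [0111]: (NOT 1 AND ((1 OR 0) XOR (NOT 1 XOR 1))) -> 0
  row 8 [1000]: (NOT 0 AND ((0 OR 1) XOR (NOT 0 XOR 0))) -> 0
  row 9 [1001]: (NOT 0 AND ((0 OR 1) XOR (NOT 0 XOR 1))) -> 1
  row 10 [1010]: (NOT 1 AND ((1 OR 1) XOR (NOT 0 XOR 0))) -> 0
  row 11 [1011]: (NOT 1 AND ((1 OR 1) XOR (NOT 0 XOR 1))) -> 0
  row 12 [1100]: (NOT 0 AND ((0 OR 1) XOR (NOT 1 XOR 0))) -> 1
  row 13 [1101]: (NOT 0 AND ((0 OR 1) XOR (NOT 1 XOR 1))) -> 0
  row 14 [1110]: (NOT 1 AND ((1 OR 1) XOR (NOT 1 XOR 0))) -> 0
  row 15 [1111]: (NOT 1 AND ((1 OR 1) XOR (NOT 1 XOR 1))) -> 0
Full result column, 4 rows per line (P1,P2 fixed per line; P3,P4 runs 00..11 left to right):
  rows 0-3 [P1,P2=00]: 1000  = hex 8
  rows 4-7 [P1,P2=01]: 0100  = hex 4
  rows 8-11 [P1,P2=10]: 0100  = hex 4
  rows 12-15 [P1,P2=11]: 1000  = hex 8
Output column (row 0 .. row 15) = 1000010001001000
Output column grouped in 4s = 1000 0100 0100 1000 = 0x8448
Convert to decimal digit by digit (value = value*16 + digit):
  8 -> 8
  8*16 + 4 = 132
  132*16 + 4 = 2116
  2116*16 + 8 = 33864
Decimal = 33864

33864


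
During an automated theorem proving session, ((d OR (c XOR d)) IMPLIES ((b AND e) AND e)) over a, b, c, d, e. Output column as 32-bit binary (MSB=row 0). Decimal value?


Formula: ((d OR (c XOR d)) IMPLIES ((b AND e) AND e)) over a, b, c, d, e (32 rows)
Evaluate each row (bits = a,b,c,d,e, MSB first):
  row 0 [00000]: ((0 OR (0 XOR 0)) IMPLIES ((0 AND 0) AND 0)) -> 1
  row 1 [00001]: ((0 OR (0 XOR 0)) IMPLIES ((0 AND 1) AND 1)) -> 1
  row 2 [00010]: ((1 OR (0 XOR 1)) IMPLIES ((0 AND 0) AND 0)) -> 0
  row 3 [00011]: ((1 OR (0 XOR 1)) IMPLIES ((0 AND 1) AND 1)) -> 0
  row 4 [00100]: ((0 OR (1 XOR 0)) IMPLIES ((0 AND 0) AND 0)) -> 0
  row 5 [00101]: ((0 OR (1 XOR 0)) IMPLIES ((0 AND 1) AND 1)) -> 0
  row 6 [00110]: ((1 OR (1 XOR 1)) IMPLIES ((0 AND 0) AND 0)) -> 0
  row 7 [00111]: ((1 OR (1 XOR 1)) IMPLIES ((0 AND 1) AND 1)) -> 0
  row 8 [01000]: ((0 OR (0 XOR 0)) IMPLIES ((1 AND 0) AND 0)) -> 1
  row 9 [01001]: ((0 OR (0 XOR 0)) IMPLIES ((1 AND 1) AND 1)) -> 1
  row 10 [01010]: ((1 OR (0 XOR 1)) IMPLIES ((1 AND 0) AND 0)) -> 0
  row 11 [01011]: ((1 OR (0 XOR 1)) IMPLIES ((1 AND 1) AND 1)) -> 1
  row 12 [01100]: ((0 OR (1 XOR 0)) IMPLIES ((1 AND 0) AND 0)) -> 0
  row 13 [01101]: ((0 OR (1 XOR 0)) IMPLIES ((1 AND 1) AND 1)) -> 1
  row 14 [01110]: ((1 OR (1 XOR 1)) IMPLIES ((1 AND 0) AND 0)) -> 0
  row 15 [01111]: ((1 OR (1 XOR 1)) IMPLIES ((1 AND 1) AND 1)) -> 1
  row 16 [10000]: ((0 OR (0 XOR 0)) IMPLIES ((0 AND 0) AND 0)) -> 1
  row 17 [10001]: ((0 OR (0 XOR 0)) IMPLIES ((0 AND 1) AND 1)) -> 1
  row 18 [10010]: ((1 OR (0 XOR 1)) IMPLIES ((0 AND 0) AND 0)) -> 0
  row 19 [10011]: ((1 OR (0 XOR 1)) IMPLIES ((0 AND 1) AND 1)) -> 0
  row 20 [10100]: ((0 OR (1 XOR 0)) IMPLIES ((0 AND 0) AND 0)) -> 0
  row 21 [10101]: ((0 OR (1 XOR 0)) IMPLIES ((0 AND 1) AND 1)) -> 0
  row 22 [10110]: ((1 OR (1 XOR 1)) IMPLIES ((0 AND 0) AND 0)) -> 0
  row 23 [10111]: ((1 OR (1 XOR 1)) IMPLIES ((0 AND 1) AND 1)) -> 0
  row 24 [11000]: ((0 OR (0 XOR 0)) IMPLIES ((1 AND 0) AND 0)) -> 1
  row 25 [11001]: ((0 OR (0 XOR 0)) IMPLIES ((1 AND 1) AND 1)) -> 1
  row 26 [11010]: ((1 OR (0 XOR 1)) IMPLIES ((1 AND 0) AND 0)) -> 0
  row 27 [11011]: ((1 OR (0 XOR 1)) IMPLIES ((1 AND 1) AND 1)) -> 1
  row 28 [11100]: ((0 OR (1 XOR 0)) IMPLIES ((1 AND 0) AND 0)) -> 0
  row 29 [11101]: ((0 OR (1 XOR 0)) IMPLIES ((1 AND 1) AND 1)) -> 1
  row 30 [11110]: ((1 OR (1 XOR 1)) IMPLIES ((1 AND 0) AND 0)) -> 0
  row 31 [11111]: ((1 OR (1 XOR 1)) IMPLIES ((1 AND 1) AND 1)) -> 1
Full result column, 4 rows per line (a,b,c fixed per line; d,e runs 00..11 left to right):
  rows 0-3 [a,b,c=000]: 1100  = hex C
  rows 4-7 [a,b,c=001]: 0000  = hex 0
  rows 8-11 [a,b,c=010]: 1101  = hex D
  rows 12-15 [a,b,c=011]: 0101  = hex 5
  rows 16-19 [a,b,c=100]: 1100  = hex C
  rows 20-23 [a,b,c=101]: 0000  = hex 0
  rows 24-27 [a,b,c=110]: 1101  = hex D
  rows 28-31 [a,b,c=111]: 0101  = hex 5
Output column (row 0 .. row 31) = 11000000110101011100000011010101
Output column grouped in 4s = 1100 0000 1101 0101 1100 0000 1101 0101 = 0xC0D5C0D5
Convert to decimal digit by digit (value = value*16 + digit):
  C -> 12
  12*16 + 0 = 192
  192*16 + 13 (D) = 3085
  3085*16 + 5 = 49365
  49365*16 + 12 (C) = 789852
  789852*16 + 0 = 12637632
  12637632*16 + 13 (D) = 202202125
  202202125*16 + 5 = 3235234005
Decimal = 3235234005

3235234005
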